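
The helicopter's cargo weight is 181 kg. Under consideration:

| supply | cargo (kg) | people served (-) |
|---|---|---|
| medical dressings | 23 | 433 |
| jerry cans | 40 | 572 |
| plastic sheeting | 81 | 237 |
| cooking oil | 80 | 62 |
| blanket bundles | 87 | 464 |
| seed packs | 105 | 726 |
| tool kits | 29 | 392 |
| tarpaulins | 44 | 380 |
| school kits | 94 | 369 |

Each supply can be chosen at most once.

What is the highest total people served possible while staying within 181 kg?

Greedy by ratio would take medical dressings + jerry cans + tool kits + tarpaulins: 136 kg used, total 1777.
Dropping tarpaulins frees 44 kg; slotting in blanket bundles (87 kg) lifts the total to 1861 at 179 kg.
The closest alternative, medical dressings + jerry cans + tool kits + tarpaulins, reaches only 1777.

1861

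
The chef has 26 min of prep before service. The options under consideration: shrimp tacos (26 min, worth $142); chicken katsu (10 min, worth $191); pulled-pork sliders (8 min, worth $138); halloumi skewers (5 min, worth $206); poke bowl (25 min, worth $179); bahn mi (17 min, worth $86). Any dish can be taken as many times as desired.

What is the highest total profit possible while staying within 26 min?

1030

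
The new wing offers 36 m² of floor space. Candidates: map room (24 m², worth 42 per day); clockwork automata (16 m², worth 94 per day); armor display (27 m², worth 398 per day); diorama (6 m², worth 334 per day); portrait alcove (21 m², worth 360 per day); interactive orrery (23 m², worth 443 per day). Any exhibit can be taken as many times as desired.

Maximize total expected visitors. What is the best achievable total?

2004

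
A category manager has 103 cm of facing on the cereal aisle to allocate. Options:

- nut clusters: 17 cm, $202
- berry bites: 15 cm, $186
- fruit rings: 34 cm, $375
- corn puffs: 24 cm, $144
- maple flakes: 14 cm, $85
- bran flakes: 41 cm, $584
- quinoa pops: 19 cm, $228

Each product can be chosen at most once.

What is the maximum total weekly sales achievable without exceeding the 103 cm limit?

Taking nut clusters + berry bites + bran flakes + quinoa pops: 92 cm used, 1200 in weekly sales.

1200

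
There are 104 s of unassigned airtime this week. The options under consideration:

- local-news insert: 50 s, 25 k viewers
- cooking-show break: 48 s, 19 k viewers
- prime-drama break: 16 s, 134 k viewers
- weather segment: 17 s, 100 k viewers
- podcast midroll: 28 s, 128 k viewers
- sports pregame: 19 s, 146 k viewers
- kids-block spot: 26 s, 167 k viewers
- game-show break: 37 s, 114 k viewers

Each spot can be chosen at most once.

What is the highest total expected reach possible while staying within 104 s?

575

Taking the top-ratio spots first gives prime-drama break + weather segment + sports pregame + kids-block spot for 547 (78 s).
Dropping weather segment frees 17 s; slotting in podcast midroll (28 s) lifts the total to 575 at 89 s.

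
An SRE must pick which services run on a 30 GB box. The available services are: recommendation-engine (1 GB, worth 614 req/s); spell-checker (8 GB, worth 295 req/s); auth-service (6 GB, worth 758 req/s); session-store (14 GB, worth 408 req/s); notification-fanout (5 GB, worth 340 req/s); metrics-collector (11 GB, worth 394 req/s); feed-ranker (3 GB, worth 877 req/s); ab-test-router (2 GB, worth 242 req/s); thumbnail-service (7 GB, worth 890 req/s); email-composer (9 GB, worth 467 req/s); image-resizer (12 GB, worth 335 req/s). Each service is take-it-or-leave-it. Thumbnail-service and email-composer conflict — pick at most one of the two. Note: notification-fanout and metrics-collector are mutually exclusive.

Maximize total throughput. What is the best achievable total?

3775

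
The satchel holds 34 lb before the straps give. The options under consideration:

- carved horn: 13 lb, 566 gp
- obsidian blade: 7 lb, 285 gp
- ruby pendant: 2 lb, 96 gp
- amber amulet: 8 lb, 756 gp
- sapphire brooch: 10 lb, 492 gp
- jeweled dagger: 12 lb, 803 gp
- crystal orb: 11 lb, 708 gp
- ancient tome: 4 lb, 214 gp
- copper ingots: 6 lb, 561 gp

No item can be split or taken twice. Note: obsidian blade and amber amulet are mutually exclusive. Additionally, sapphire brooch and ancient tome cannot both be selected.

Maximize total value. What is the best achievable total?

Best packing: ruby pendant + amber amulet + jeweled dagger + ancient tome + copper ingots — 32 lb, 2430 total.

2430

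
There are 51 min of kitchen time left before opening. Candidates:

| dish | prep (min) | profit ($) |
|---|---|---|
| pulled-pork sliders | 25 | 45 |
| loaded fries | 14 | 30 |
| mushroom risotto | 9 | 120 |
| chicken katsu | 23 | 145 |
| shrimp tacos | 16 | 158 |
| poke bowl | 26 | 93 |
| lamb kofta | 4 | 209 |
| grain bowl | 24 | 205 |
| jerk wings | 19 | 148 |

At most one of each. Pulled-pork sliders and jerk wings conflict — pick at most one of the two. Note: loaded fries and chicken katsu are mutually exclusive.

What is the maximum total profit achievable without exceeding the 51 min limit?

635

Mushroom risotto + shrimp tacos + lamb kofta + jerk wings uses 48 of the 51 min and totals 635.
Runner-up shrimp tacos + lamb kofta + grain bowl tops out at 572.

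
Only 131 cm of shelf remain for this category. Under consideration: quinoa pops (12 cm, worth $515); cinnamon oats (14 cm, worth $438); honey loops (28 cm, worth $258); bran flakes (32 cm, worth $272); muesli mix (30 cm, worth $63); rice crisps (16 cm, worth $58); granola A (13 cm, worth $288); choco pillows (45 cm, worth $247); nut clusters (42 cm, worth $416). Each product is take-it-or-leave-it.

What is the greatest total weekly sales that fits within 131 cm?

Density check — quinoa pops 42.92, cinnamon oats 31.29, granola A 22.15 are the best per cm.
Greedy by ratio would take quinoa pops + cinnamon oats + honey loops + rice crisps + granola A + nut clusters: 125 cm used, total 1973.
Dropping honey loops frees 28 cm; slotting in bran flakes (32 cm) lifts the total to 1987 at 129 cm.
Every other selection either busts 131 cm or fails to beat 1987.

1987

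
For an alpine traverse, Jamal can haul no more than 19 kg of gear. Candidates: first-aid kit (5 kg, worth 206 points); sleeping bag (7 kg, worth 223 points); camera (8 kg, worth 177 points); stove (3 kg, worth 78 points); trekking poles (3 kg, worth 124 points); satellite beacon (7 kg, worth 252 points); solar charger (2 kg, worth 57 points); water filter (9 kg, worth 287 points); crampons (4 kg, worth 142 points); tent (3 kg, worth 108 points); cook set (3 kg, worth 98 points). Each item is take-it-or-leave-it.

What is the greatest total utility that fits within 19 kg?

724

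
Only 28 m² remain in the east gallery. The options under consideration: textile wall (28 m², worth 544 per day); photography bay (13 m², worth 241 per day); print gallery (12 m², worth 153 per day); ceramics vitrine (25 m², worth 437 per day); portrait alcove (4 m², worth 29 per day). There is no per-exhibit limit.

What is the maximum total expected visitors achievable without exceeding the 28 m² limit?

Best packing: textile wall — 28 m², 544 total.

544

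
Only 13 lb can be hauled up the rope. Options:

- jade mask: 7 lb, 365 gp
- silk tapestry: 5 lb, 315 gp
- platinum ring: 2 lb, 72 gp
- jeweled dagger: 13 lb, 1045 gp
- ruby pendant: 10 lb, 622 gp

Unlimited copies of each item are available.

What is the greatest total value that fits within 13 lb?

1045

Taking jeweled dagger: 13 lb used, 1045 in value.
Nothing else within 13 lb beats 1045.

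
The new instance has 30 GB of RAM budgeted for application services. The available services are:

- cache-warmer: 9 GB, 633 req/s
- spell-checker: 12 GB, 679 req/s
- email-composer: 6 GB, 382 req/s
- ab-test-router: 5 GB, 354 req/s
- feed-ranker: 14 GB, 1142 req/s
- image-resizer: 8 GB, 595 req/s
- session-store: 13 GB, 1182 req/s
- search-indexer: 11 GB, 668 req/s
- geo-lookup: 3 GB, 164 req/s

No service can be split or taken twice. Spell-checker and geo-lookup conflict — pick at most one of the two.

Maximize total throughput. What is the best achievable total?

2488

By throughput per GB: session-store 90.92, feed-ranker 81.57, image-resizer 74.38 lead.
The ratio ordering already packs tightly: feed-ranker + session-store + geo-lookup, 30 GB, 2488.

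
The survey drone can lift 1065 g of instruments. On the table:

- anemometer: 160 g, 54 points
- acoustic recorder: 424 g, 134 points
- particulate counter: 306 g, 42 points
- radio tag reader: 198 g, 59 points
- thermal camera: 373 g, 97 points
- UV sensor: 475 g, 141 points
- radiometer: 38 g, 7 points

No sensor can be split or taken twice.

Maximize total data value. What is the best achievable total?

Greedy by ratio would take anemometer + acoustic recorder + radio tag reader + radiometer: 820 g used, total 254.
Dropping radio tag reader and radiometer frees 236 g; slotting in UV sensor (475 g) lifts the total to 329 at 1059 g.
Every other selection either busts 1065 g or fails to beat 329.

329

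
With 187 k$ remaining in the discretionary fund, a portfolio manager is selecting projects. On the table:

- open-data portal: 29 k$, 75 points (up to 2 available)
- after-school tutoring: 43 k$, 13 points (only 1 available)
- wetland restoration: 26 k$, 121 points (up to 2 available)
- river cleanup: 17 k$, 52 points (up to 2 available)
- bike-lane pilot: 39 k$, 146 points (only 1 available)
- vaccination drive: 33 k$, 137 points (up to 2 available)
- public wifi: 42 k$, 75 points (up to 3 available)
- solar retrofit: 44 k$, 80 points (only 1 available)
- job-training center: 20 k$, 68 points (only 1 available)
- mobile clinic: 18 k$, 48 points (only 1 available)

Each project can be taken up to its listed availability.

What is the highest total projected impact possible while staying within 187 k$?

Greedy by ratio would take 2×wetland restoration + bike-lane pilot + 2×vaccination drive + job-training center: 177 k$ used, total 730.
Replace job-training center with open-data portal: the trade gains 7 net, giving 737 at 186 k$.

737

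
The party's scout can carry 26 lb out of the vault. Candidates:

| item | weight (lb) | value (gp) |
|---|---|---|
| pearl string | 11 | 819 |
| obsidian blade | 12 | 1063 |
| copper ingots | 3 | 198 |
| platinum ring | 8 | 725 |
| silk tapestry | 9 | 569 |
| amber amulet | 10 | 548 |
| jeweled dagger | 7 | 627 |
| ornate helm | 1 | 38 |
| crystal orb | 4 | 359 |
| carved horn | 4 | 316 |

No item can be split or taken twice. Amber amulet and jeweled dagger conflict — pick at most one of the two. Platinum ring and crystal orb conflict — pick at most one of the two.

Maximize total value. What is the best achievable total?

Taking obsidian blade + copper ingots + jeweled dagger + crystal orb: 26 lb used, 2247 in value.
Runner-up obsidian blade + copper ingots + jeweled dagger + carved horn tops out at 2204.

2247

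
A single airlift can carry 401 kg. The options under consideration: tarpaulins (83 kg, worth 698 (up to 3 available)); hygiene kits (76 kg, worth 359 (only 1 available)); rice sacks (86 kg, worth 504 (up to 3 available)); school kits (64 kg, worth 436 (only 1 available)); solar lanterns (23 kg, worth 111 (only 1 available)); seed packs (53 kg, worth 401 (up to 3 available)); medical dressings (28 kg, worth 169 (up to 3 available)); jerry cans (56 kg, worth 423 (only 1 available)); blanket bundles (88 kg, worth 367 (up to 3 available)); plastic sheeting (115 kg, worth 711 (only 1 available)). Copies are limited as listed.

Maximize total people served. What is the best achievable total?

Greedy by ratio would take 3×tarpaulins + 2×seed packs + medical dressings: 383 kg used, total 3065.
Replace 2×seed packs with school kits + jerry cans: the trade gains 57 net, giving 3122 at 397 kg.
Nothing else within 401 kg beats 3122.

3122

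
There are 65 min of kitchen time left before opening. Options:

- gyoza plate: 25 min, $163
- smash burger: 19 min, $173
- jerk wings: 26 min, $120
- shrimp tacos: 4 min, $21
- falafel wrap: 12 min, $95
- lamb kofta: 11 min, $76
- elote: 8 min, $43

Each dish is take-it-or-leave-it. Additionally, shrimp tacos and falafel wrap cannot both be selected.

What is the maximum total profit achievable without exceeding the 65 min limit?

474

Gyoza plate + smash burger + falafel wrap + elote uses 64 of the 65 min and totals 474.
The closest alternative, gyoza plate + smash burger + lamb kofta + elote, reaches only 455.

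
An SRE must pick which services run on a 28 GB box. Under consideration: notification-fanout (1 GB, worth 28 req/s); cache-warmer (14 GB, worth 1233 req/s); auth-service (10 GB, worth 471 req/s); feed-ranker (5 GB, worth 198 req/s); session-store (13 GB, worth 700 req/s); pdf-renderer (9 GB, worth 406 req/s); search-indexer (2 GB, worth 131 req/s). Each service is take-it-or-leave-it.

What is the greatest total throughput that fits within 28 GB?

1961

Greedy by ratio would take notification-fanout + cache-warmer + auth-service + search-indexer: 27 GB used, total 1863.
Dropping auth-service and search-indexer frees 12 GB; slotting in session-store (13 GB) lifts the total to 1961 at 28 GB.
The closest alternative, cache-warmer + session-store, reaches only 1933.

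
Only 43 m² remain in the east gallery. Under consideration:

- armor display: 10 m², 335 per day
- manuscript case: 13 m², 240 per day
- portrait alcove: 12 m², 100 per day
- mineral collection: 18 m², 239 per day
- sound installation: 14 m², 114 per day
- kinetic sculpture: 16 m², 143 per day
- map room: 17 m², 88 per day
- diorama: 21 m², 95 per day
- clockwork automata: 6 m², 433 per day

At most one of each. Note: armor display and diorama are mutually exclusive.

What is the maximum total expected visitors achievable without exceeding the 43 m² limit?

Taking the top-ratio exhibits first gives armor display + manuscript case + portrait alcove + clockwork automata for 1108 (41 m²).
Dropping portrait alcove frees 12 m²; slotting in sound installation (14 m²) lifts the total to 1122 at 43 m².

1122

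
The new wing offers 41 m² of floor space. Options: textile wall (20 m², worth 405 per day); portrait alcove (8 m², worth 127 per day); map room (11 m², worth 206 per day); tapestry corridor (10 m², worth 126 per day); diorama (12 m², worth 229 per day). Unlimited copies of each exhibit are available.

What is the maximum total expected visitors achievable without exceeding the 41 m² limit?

810

2×textile wall uses 40 of the 41 m² and totals 810.
That's the maximum — no swap from here does better than 810.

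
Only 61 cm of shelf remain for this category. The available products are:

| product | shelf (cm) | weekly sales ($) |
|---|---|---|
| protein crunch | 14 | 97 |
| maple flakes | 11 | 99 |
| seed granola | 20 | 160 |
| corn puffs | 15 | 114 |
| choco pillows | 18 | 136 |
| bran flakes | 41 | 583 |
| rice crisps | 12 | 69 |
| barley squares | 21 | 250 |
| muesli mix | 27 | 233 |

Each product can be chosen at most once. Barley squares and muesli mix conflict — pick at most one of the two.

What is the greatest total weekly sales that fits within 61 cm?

743

Density check — bran flakes 14.22, barley squares 11.90, maple flakes 9.00 are the best per cm.
Taking the top-ratio products first gives maple flakes + bran flakes for 682 (52 cm).
The 11 cm tied up in maple flakes is better spent on seed granola — total rises to 743 (61 cm).
The closest alternative, choco pillows + bran flakes, reaches only 719.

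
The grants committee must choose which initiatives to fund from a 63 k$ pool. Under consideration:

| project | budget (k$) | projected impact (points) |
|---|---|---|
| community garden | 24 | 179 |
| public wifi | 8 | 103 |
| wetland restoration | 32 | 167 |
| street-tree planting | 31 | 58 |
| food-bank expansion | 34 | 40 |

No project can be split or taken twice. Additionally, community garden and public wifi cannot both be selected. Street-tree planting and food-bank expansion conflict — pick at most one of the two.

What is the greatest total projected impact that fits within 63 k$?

346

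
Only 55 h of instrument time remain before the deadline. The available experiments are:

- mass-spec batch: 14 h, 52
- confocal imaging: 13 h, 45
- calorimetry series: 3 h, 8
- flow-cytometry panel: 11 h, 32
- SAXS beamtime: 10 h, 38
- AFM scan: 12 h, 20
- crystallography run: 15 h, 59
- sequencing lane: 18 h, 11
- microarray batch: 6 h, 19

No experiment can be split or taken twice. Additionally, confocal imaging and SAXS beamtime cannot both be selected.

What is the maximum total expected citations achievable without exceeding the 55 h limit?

189

Taking mass-spec batch + calorimetry series + flow-cytometry panel + SAXS beamtime + crystallography run: 53 h used, 189 in expected citations.
The closest alternative, mass-spec batch + confocal imaging + flow-cytometry panel + crystallography run, reaches only 188.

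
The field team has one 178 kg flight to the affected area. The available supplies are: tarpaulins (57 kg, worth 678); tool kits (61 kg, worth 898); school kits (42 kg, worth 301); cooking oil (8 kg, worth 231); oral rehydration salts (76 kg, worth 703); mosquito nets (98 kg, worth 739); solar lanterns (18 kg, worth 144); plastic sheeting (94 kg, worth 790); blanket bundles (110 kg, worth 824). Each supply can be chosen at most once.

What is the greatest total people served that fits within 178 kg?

Density check — cooking oil 28.88, tool kits 14.72, tarpaulins 11.89 are the best per kg.
Filling by ratio: tarpaulins + tool kits + cooking oil + solar lanterns for 1951, with 34 kg left unused.
Replace solar lanterns with school kits: the trade gains 157 net, giving 2108 at 168 kg.
Runner-up tarpaulins + tool kits + school kits + solar lanterns tops out at 2021.

2108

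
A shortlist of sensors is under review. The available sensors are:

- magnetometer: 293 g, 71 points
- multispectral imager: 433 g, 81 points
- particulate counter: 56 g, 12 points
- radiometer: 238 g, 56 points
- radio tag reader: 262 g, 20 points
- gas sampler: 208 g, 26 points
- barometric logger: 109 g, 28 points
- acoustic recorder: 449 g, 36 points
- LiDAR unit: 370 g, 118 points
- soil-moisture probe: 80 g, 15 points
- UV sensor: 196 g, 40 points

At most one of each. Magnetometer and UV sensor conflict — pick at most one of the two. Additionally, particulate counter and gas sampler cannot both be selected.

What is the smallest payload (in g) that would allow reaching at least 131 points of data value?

Minimise g subject to total data value ≥ 131.
Taking LiDAR unit + soil-moisture probe gives 133 (≥ 131) for 450 g.
No combination under 450 g hits 131.

450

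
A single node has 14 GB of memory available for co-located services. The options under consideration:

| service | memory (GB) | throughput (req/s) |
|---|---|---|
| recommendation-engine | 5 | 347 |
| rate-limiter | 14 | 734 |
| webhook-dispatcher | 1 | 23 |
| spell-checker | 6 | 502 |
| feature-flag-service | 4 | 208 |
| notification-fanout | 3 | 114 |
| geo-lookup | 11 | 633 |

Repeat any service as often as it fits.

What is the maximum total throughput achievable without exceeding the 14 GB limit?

Density check — spell-checker 83.67, recommendation-engine 69.40, geo-lookup 57.55, rate-limiter 52.43 are the best per GB.
Taking 2×webhook-dispatcher + 2×spell-checker: 14 GB used, 1050 in throughput.
That's the maximum — no swap from here does better than 1050.

1050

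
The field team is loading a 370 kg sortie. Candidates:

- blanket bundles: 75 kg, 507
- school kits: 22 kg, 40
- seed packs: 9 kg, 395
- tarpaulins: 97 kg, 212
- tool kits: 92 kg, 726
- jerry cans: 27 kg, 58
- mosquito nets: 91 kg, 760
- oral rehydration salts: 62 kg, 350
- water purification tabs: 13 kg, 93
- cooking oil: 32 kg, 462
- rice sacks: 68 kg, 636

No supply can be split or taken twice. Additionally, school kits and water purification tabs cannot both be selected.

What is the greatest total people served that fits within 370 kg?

3486

Filling by ratio: seed packs + tool kits + mosquito nets + oral rehydration salts + water purification tabs + cooking oil + rice sacks for 3422, with 3 kg left unused.
Dropping oral rehydration salts and water purification tabs frees 75 kg; slotting in blanket bundles (75 kg) lifts the total to 3486 at 367 kg.
Every other selection either busts 370 kg or breaks a pairing rule or fails to beat 3486.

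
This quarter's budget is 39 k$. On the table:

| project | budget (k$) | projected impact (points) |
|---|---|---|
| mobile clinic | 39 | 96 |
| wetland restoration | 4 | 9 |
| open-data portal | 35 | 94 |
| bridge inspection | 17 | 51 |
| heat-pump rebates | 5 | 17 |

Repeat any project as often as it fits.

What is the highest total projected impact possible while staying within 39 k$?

Best packing: wetland restoration + 7×heat-pump rebates — 39 k$, 128 total.
Every other selection either busts 39 k$ or fails to beat 128.

128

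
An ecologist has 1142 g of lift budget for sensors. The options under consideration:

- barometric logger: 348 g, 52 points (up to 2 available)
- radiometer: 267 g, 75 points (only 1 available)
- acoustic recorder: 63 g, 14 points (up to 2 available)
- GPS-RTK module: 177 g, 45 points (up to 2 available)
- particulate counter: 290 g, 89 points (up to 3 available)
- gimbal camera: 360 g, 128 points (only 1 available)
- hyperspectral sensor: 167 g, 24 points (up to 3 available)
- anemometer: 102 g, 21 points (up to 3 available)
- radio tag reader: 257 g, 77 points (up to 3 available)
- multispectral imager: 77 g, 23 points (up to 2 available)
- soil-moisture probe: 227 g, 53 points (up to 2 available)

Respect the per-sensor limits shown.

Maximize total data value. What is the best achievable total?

359

Density check — gimbal camera 0.36, particulate counter 0.31, radio tag reader 0.30 are the best per g.
Filling by ratio: 2×particulate counter + gimbal camera + 2×multispectral imager for 352, with 48 g left unused.
The 734 g tied up in 2×particulate counter and 2×multispectral imager is better spent on 3×radio tag reader — total rises to 359 (1131 g).
The spare 11 g is too small for any remaining sensor, and no exchange beats 359.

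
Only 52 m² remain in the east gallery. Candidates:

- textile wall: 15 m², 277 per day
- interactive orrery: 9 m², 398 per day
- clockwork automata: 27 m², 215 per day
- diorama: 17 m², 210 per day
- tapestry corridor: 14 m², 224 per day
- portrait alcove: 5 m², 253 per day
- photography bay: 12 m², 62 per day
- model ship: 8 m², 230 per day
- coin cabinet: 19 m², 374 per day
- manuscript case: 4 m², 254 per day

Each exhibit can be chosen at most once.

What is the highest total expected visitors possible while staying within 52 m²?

Taking the top-ratio exhibits first gives interactive orrery + portrait alcove + model ship + coin cabinet + manuscript case for 1509 (45 m²).
The 8 m² tied up in model ship is better spent on textile wall — total rises to 1556 (52 m²).

1556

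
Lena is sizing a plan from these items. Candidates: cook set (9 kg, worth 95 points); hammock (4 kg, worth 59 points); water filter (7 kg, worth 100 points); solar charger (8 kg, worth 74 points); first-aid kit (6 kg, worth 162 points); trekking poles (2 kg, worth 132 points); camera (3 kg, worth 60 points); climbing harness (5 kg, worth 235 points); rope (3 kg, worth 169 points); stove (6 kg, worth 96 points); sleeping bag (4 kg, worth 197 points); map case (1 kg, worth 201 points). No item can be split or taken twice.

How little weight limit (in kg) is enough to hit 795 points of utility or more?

13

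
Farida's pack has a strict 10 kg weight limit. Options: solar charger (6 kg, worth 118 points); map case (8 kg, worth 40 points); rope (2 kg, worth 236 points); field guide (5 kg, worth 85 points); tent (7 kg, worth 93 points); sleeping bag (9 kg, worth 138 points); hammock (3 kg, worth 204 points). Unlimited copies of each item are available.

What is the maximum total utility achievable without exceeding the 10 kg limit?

Density check — rope 118.00, hammock 68.00, solar charger 19.67, field guide 17.00 are the best per kg.
Taking 5×rope: 10 kg used, 1180 in utility.
No other feasible combination exceeds 1180.

1180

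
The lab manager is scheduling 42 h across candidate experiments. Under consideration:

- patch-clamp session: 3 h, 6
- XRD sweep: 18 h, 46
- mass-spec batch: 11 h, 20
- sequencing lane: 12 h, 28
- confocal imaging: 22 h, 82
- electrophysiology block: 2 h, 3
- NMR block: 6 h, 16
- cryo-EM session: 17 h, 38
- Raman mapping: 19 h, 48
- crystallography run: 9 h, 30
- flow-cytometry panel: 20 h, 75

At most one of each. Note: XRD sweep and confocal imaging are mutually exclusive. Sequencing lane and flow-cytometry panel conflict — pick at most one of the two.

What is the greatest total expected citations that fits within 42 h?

By expected citations per h: flow-cytometry panel 3.75, confocal imaging 3.73, crystallography run 3.33, NMR block 2.67 lead.
Taking confocal imaging + flow-cytometry panel: 42 h used, 157 in expected citations.
The closest alternative, patch-clamp session + confocal imaging + electrophysiology block + NMR block + crystallography run, reaches only 137.

157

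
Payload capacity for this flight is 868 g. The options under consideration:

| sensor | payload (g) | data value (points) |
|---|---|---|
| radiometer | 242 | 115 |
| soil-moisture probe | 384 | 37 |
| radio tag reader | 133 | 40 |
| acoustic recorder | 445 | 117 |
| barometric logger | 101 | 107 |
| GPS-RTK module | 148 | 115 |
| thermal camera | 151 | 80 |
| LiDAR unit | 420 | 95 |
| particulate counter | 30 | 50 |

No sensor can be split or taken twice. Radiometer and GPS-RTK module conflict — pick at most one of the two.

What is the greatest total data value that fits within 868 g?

Taking barometric logger + GPS-RTK module + thermal camera + LiDAR unit + particulate counter: 850 g used, 447 in data value.
Next best is radio tag reader + acoustic recorder + barometric logger + GPS-RTK module + particulate counter at 429 (857 g) — short by 18.

447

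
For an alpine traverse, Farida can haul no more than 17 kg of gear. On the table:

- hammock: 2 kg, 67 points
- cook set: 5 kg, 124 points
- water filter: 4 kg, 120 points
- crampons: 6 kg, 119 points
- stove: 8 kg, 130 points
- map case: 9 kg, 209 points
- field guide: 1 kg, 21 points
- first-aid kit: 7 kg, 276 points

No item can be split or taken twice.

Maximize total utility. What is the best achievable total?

541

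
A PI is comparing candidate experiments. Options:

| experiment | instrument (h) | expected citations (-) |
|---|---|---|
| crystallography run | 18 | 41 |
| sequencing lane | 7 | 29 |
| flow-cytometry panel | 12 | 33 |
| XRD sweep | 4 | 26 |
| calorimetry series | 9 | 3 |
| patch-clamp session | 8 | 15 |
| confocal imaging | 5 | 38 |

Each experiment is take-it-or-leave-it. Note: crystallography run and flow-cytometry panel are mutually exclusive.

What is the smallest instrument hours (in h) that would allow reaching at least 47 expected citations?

Minimise h subject to total expected citations ≥ 47.
XRD sweep + confocal imaging reaches 64 using 9 h.
No combination under 9 h hits 47.

9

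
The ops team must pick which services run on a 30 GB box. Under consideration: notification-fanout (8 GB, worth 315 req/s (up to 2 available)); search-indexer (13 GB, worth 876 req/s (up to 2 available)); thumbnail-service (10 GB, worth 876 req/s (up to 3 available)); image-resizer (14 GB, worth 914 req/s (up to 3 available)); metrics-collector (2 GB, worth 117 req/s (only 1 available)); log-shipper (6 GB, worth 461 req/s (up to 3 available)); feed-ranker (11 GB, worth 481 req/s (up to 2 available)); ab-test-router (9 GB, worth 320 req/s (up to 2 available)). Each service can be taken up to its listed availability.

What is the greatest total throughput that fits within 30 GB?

3×thumbnail-service uses 30 of the 30 GB and totals 2628.
No other feasible combination exceeds 2628.

2628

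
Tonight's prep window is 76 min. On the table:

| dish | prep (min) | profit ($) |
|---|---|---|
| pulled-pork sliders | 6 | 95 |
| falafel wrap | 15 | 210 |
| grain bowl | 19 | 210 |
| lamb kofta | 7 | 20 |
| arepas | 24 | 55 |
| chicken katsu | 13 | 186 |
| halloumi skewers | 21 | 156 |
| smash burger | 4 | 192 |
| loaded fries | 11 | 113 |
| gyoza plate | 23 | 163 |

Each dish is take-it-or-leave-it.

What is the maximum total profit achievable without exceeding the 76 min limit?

Density check — smash burger 48.00, pulled-pork sliders 15.83, chicken katsu 14.31, falafel wrap 14.00 are the best per min.
Taking pulled-pork sliders + falafel wrap + grain bowl + lamb kofta + chicken katsu + smash burger + loaded fries: 75 min used, 1026 in profit.
No other feasible combination exceeds 1026.

1026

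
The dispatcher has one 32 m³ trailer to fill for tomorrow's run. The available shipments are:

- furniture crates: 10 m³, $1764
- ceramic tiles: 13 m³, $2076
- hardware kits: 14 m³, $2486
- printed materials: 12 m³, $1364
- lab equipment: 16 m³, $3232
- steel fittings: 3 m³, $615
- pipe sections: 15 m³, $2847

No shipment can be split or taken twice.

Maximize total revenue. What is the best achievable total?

6079

By revenue per m³: steel fittings 205.00, lab equipment 202.00, pipe sections 189.80 lead.
The ratio heuristic lands on furniture crates + lab equipment + steel fittings (5611) but leaves 3 m³ idle.
The 13 m³ tied up in furniture crates and steel fittings is better spent on pipe sections — total rises to 6079 (31 m³).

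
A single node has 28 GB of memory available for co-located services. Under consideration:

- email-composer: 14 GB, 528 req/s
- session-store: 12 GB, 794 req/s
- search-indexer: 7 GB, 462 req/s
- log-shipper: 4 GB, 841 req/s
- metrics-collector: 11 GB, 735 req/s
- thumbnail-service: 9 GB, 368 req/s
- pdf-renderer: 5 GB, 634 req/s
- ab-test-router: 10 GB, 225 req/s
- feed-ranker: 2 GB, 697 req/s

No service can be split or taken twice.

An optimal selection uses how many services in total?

5

Best achievable throughput is 3002.
One optimal bundle: search-indexer + log-shipper + thumbnail-service + pdf-renderer + feed-ranker (27 GB).
All optima have 5 services.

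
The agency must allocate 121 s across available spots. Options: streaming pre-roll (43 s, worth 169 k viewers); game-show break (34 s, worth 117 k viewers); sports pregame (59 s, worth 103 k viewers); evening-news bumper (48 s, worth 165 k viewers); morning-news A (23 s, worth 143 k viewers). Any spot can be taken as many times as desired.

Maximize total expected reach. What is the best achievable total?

5×morning-news A uses 115 of the 121 s and totals 715.
Nothing else within 121 s beats 715.

715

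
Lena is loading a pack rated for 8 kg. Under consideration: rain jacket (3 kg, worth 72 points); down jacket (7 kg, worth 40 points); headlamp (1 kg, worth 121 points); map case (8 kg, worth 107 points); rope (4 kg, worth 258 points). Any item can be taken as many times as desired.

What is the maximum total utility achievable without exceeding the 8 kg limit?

Density check — headlamp 121.00, rope 64.50, rain jacket 24.00, map case 13.38 are the best per kg.
The ratio ordering already packs tightly: 8×headlamp, 8 kg, 968.
That's the maximum — no swap from here does better than 968.

968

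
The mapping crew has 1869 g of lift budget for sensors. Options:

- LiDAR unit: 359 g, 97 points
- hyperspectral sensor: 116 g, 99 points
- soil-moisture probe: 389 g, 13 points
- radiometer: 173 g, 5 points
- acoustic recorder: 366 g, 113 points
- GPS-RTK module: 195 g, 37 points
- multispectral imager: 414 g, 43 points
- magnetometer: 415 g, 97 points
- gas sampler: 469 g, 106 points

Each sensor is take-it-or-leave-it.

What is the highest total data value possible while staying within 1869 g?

512

By data value per g: hyperspectral sensor 0.85, acoustic recorder 0.31, LiDAR unit 0.27 lead.
Best packing: LiDAR unit + hyperspectral sensor + acoustic recorder + magnetometer + gas sampler — 1725 g, 512 total.
The closest alternative, LiDAR unit + hyperspectral sensor + acoustic recorder + GPS-RTK module + multispectral imager + magnetometer, reaches only 486.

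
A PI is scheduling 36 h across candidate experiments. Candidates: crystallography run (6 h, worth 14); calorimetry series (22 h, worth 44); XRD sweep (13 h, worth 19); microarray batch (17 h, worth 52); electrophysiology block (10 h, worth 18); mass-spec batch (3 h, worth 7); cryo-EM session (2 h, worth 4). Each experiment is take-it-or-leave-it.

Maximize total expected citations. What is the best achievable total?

91

The ratio heuristic lands on crystallography run + microarray batch + mass-spec batch + cryo-EM session (77) but leaves 8 h idle.
The 2 h tied up in cryo-EM session is better spent on electrophysiology block — total rises to 91 (36 h).
An exhaustive check of the 128 subsets confirms 91.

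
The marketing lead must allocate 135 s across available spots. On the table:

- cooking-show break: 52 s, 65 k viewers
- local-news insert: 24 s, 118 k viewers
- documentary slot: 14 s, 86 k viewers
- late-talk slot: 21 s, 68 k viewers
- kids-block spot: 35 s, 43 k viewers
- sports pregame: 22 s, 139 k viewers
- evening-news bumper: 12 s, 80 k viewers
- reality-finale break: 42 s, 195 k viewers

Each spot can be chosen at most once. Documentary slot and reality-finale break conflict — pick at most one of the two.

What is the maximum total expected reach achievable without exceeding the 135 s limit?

Local-news insert + late-talk slot + sports pregame + evening-news bumper + reality-finale break uses 121 of the 135 s and totals 600.
Runner-up local-news insert + kids-block spot + sports pregame + evening-news bumper + reality-finale break tops out at 575.

600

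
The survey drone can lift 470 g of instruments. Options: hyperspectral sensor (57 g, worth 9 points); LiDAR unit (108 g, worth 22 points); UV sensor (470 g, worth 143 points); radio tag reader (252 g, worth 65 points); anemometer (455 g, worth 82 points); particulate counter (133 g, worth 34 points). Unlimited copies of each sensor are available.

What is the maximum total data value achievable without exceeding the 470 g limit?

143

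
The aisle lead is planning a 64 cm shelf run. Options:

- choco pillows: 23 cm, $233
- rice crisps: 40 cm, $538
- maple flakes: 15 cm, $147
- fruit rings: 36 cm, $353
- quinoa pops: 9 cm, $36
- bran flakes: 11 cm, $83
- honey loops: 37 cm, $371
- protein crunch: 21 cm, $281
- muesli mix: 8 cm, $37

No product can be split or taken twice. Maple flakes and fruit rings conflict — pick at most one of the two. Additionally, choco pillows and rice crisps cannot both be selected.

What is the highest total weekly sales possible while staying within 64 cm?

Rice crisps + protein crunch uses 61 of the 64 cm and totals 819.
The spare 3 cm is too small for any remaining product, and no feasible exchange beats 819.

819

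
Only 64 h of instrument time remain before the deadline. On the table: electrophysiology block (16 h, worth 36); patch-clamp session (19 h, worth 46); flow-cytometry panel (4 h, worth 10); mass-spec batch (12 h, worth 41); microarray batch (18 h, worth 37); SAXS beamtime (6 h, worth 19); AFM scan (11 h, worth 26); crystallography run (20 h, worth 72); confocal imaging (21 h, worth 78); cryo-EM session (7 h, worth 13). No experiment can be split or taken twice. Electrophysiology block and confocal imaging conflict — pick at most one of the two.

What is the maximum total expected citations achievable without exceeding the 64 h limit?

Flow-cytometry panel + mass-spec batch + SAXS beamtime + crystallography run + confocal imaging uses 63 of the 64 h and totals 220.
Nothing else feasible within 64 h beats 220.

220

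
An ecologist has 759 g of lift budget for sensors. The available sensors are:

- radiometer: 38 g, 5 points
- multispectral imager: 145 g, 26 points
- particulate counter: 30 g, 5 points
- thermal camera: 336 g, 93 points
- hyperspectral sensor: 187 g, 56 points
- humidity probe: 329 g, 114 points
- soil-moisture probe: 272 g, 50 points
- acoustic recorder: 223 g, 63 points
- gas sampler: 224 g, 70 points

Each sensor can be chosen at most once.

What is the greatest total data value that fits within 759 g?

The ratio ordering already packs tightly: hyperspectral sensor + humidity probe + gas sampler, 740 g, 240.
An exhaustive check of the 512 subsets confirms 240.

240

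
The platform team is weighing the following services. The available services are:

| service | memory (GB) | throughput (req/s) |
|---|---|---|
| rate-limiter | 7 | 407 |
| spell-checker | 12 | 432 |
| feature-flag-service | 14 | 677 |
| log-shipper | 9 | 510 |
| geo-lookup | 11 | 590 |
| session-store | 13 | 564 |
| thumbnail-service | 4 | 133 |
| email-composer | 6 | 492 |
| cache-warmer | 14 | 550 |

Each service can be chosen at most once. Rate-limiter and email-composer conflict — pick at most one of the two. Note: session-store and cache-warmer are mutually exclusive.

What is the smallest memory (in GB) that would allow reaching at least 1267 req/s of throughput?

24

Look for the lowest-memory combination reaching 1267.
feature-flag-service + thumbnail-service + email-composer reaches 1302 using 24 GB.
No combination under 24 GB hits 1267.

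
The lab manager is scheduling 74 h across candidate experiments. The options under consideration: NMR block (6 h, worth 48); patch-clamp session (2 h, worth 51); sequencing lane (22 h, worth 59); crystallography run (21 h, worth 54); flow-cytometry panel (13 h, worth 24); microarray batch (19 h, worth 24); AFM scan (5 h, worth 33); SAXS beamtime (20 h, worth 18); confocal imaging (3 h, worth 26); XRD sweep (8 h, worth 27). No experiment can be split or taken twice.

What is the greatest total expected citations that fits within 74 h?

298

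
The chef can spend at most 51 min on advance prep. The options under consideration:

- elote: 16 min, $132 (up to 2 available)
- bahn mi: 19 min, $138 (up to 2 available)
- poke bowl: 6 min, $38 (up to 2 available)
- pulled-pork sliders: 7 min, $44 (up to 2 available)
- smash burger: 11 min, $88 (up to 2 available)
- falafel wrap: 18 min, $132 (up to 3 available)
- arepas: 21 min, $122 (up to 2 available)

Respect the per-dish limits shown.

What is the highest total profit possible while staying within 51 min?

By profit per min: elote 8.25, smash burger 8.00, falafel wrap 7.33 lead.
Taking the top-ratio dishes first gives 2×elote + poke bowl + smash burger for 390 (49 min).
Replace poke bowl and smash burger with bahn mi: the trade gains 12 net, giving 402 at 51 min.

402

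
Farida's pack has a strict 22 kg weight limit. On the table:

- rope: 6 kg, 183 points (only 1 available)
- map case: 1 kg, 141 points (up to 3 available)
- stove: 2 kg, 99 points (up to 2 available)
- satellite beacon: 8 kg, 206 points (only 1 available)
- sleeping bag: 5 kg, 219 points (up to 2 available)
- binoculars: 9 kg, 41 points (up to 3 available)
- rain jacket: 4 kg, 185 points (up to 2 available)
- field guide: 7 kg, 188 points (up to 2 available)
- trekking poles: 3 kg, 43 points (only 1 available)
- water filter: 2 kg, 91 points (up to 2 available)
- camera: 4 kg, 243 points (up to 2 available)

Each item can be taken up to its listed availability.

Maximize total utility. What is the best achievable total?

Ranking by ratio (utility/kg): map case 141.00, camera 60.75, stove 49.50, rain jacket 46.25.
Taking the top-ratio items first gives 3×map case + 2×stove + rain jacket + water filter + 2×camera for 1383 (21 kg).
The 4 kg tied up in rain jacket is better spent on sleeping bag — total rises to 1417 (22 kg).
Every other selection either busts 22 kg or exceeds an availability limit or fails to beat 1417.

1417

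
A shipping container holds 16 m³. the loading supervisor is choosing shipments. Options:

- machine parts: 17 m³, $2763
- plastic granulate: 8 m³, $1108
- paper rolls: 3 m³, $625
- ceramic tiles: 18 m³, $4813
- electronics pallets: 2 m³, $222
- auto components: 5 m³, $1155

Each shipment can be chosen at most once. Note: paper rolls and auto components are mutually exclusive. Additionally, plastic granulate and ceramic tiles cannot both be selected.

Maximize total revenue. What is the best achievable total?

2485

By revenue per m³: ceramic tiles 267.39, auto components 231.00, paper rolls 208.33 lead.
Best packing: plastic granulate + electronics pallets + auto components — 15 m³, 2485 total.
No other feasible combination exceeds 2485.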